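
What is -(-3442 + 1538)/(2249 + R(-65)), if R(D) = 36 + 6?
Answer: 1904/2291 ≈ 0.83108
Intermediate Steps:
R(D) = 42
-(-3442 + 1538)/(2249 + R(-65)) = -(-3442 + 1538)/(2249 + 42) = -(-1904)/2291 = -1*(-1904/2291) = 1904/2291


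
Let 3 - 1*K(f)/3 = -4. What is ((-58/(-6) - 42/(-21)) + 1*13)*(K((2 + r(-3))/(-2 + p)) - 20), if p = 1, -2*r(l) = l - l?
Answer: 74/3 ≈ 24.667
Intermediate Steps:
r(l) = 0 (r(l) = -(l - l)/2 = -½*0 = 0)
K(f) = 21 (K(f) = 9 - 3*(-4) = 9 + 12 = 21)
((-58/(-6) - 42/(-21)) + 1*13)*(K((2 + r(-3))/(-2 + p)) - 20) = ((-58/(-6) - 42/(-21)) + 1*13)*(21 - 20) = ((-58*(-⅙) - 42*(-1/21)) + 13)*1 = ((29/3 + 2) + 13)*1 = (35/3 + 13)*1 = (74/3)*1 = 74/3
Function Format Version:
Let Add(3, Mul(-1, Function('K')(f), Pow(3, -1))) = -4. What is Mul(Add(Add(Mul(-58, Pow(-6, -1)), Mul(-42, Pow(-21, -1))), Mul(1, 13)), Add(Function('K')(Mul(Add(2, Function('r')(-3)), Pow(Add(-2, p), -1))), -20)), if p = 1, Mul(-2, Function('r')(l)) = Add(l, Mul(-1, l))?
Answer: Rational(74, 3) ≈ 24.667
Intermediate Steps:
Function('r')(l) = 0 (Function('r')(l) = Mul(Rational(-1, 2), Add(l, Mul(-1, l))) = Mul(Rational(-1, 2), 0) = 0)
Function('K')(f) = 21 (Function('K')(f) = Add(9, Mul(-3, -4)) = Add(9, 12) = 21)
Mul(Add(Add(Mul(-58, Pow(-6, -1)), Mul(-42, Pow(-21, -1))), Mul(1, 13)), Add(Function('K')(Mul(Add(2, Function('r')(-3)), Pow(Add(-2, p), -1))), -20)) = Mul(Add(Add(Mul(-58, Pow(-6, -1)), Mul(-42, Pow(-21, -1))), Mul(1, 13)), Add(21, -20)) = Mul(Add(Add(Mul(-58, Rational(-1, 6)), Mul(-42, Rational(-1, 21))), 13), 1) = Mul(Add(Add(Rational(29, 3), 2), 13), 1) = Mul(Add(Rational(35, 3), 13), 1) = Mul(Rational(74, 3), 1) = Rational(74, 3)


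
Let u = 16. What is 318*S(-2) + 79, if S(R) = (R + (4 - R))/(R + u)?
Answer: 1189/7 ≈ 169.86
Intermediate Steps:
S(R) = 4/(16 + R) (S(R) = (R + (4 - R))/(R + 16) = 4/(16 + R))
318*S(-2) + 79 = 318*(4/(16 - 2)) + 79 = 318*(4/14) + 79 = 318*(4*(1/14)) + 79 = 318*(2/7) + 79 = 636/7 + 79 = 1189/7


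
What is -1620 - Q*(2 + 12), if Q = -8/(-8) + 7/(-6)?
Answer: -4853/3 ≈ -1617.7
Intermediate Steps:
Q = -1/6 (Q = -8*(-1/8) + 7*(-1/6) = 1 - 7/6 = -1/6 ≈ -0.16667)
-1620 - Q*(2 + 12) = -1620 - (-1)*(2 + 12)/6 = -1620 - (-1)*14/6 = -1620 - 1*(-7/3) = -1620 + 7/3 = -4853/3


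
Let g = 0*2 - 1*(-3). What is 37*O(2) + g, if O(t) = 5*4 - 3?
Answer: 632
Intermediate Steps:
g = 3 (g = 0 + 3 = 3)
O(t) = 17 (O(t) = 20 - 3 = 17)
37*O(2) + g = 37*17 + 3 = 629 + 3 = 632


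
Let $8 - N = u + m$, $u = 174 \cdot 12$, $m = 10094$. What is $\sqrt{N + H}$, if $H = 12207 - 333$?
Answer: $10 i \sqrt{3} \approx 17.32 i$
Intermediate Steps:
$u = 2088$
$H = 11874$
$N = -12174$ ($N = 8 - \left(2088 + 10094\right) = 8 - 12182 = -12174$)
$\sqrt{N + H} = \sqrt{-12174 + 11874} = \sqrt{-300} = 10 i \sqrt{3}$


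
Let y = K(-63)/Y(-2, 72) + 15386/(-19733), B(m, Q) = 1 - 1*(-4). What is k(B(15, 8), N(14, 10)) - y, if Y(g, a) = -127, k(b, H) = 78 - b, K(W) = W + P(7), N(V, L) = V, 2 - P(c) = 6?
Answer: 26225222/358013 ≈ 73.252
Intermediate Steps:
B(m, Q) = 5 (B(m, Q) = 1 + 4 = 5)
P(c) = -4 (P(c) = 2 - 1*6 = 2 - 6 = -4)
K(W) = -4 + W (K(W) = W - 4 = -4 + W)
y = -90273/358013 (y = (-4 - 63)/(-127) + 15386/(-19733) = -67*(-1/127) + 15386*(-1/19733) = 67/127 - 2198/2819 = -90273/358013 ≈ -0.25215)
k(B(15, 8), N(14, 10)) - y = (78 - 1*5) - 1*(-90273/358013) = (78 - 5) + 90273/358013 = 73 + 90273/358013 = 26225222/358013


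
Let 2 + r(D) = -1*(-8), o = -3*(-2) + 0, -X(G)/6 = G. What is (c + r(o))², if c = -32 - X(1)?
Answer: 400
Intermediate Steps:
X(G) = -6*G
o = 6 (o = 6 + 0 = 6)
r(D) = 6 (r(D) = -2 - 1*(-8) = -2 + 8 = 6)
c = -26 (c = -32 - (-6) = -32 - 1*(-6) = -32 + 6 = -26)
(c + r(o))² = (-26 + 6)² = (-20)² = 400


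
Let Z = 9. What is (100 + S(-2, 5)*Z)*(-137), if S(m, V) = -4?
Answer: -8768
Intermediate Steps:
(100 + S(-2, 5)*Z)*(-137) = (100 - 4*9)*(-137) = (100 - 36)*(-137) = 64*(-137) = -8768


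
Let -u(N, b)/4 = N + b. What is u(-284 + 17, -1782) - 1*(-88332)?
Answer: 96528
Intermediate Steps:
u(N, b) = -4*N - 4*b (u(N, b) = -4*(N + b) = -4*N - 4*b)
u(-284 + 17, -1782) - 1*(-88332) = (-4*(-284 + 17) - 4*(-1782)) - 1*(-88332) = (-4*(-267) + 7128) + 88332 = (1068 + 7128) + 88332 = 8196 + 88332 = 96528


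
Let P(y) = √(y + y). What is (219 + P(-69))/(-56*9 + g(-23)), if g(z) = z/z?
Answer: -219/503 - I*√138/503 ≈ -0.43539 - 0.023355*I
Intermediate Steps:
P(y) = √2*√y (P(y) = √(2*y) = √2*√y)
g(z) = 1
(219 + P(-69))/(-56*9 + g(-23)) = (219 + √2*√(-69))/(-56*9 + 1) = (219 + √2*(I*√69))/(-504 + 1) = (219 + I*√138)/(-503) = (219 + I*√138)*(-1/503) = -219/503 - I*√138/503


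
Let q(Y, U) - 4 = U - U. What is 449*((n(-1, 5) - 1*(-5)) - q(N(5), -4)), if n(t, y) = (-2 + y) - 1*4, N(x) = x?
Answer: 0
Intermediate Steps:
n(t, y) = -6 + y (n(t, y) = (-2 + y) - 4 = -6 + y)
q(Y, U) = 4 (q(Y, U) = 4 + (U - U) = 4 + 0 = 4)
449*((n(-1, 5) - 1*(-5)) - q(N(5), -4)) = 449*(((-6 + 5) - 1*(-5)) - 1*4) = 449*((-1 + 5) - 4) = 449*(4 - 4) = 449*0 = 0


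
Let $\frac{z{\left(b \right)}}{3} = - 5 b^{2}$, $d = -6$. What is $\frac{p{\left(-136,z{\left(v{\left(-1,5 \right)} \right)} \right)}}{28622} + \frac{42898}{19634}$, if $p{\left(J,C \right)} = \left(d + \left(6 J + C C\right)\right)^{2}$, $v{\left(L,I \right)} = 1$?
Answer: $\frac{4112780431}{280982174} \approx 14.637$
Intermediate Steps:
$z{\left(b \right)} = - 15 b^{2}$ ($z{\left(b \right)} = 3 \left(- 5 b^{2}\right) = - 15 b^{2}$)
$p{\left(J,C \right)} = \left(-6 + C^{2} + 6 J\right)^{2}$ ($p{\left(J,C \right)} = \left(-6 + \left(6 J + C C\right)\right)^{2} = \left(-6 + \left(6 J + C^{2}\right)\right)^{2} = \left(-6 + \left(C^{2} + 6 J\right)\right)^{2} = \left(-6 + C^{2} + 6 J\right)^{2}$)
$\frac{p{\left(-136,z{\left(v{\left(-1,5 \right)} \right)} \right)}}{28622} + \frac{42898}{19634} = \frac{\left(-6 + \left(- 15 \cdot 1^{2}\right)^{2} + 6 \left(-136\right)\right)^{2}}{28622} + \frac{42898}{19634} = \left(-6 + \left(\left(-15\right) 1\right)^{2} - 816\right)^{2} \cdot \frac{1}{28622} + 42898 \cdot \frac{1}{19634} = \left(-6 + \left(-15\right)^{2} - 816\right)^{2} \cdot \frac{1}{28622} + \frac{21449}{9817} = \left(-6 + 225 - 816\right)^{2} \cdot \frac{1}{28622} + \frac{21449}{9817} = \left(-597\right)^{2} \cdot \frac{1}{28622} + \frac{21449}{9817} = 356409 \cdot \frac{1}{28622} + \frac{21449}{9817} = \frac{356409}{28622} + \frac{21449}{9817} = \frac{4112780431}{280982174}$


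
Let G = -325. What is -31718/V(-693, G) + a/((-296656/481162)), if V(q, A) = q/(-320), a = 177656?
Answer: -3890596211191/12848913 ≈ -3.0280e+5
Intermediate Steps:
V(q, A) = -q/320 (V(q, A) = q*(-1/320) = -q/320)
-31718/V(-693, G) + a/((-296656/481162)) = -31718/((-1/320*(-693))) + 177656/((-296656/481162)) = -31718/693/320 + 177656/((-296656*1/481162)) = -31718*320/693 + 177656/(-148328/240581) = -10149760/693 + 177656*(-240581/148328) = -10149760/693 - 5342582267/18541 = -3890596211191/12848913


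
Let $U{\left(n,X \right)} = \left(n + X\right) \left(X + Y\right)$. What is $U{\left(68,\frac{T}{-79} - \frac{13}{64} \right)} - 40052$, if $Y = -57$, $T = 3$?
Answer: $- \frac{1123003748151}{25563136} \approx -43931.0$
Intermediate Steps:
$U{\left(n,X \right)} = \left(-57 + X\right) \left(X + n\right)$ ($U{\left(n,X \right)} = \left(n + X\right) \left(X - 57\right) = \left(X + n\right) \left(-57 + X\right) = \left(-57 + X\right) \left(X + n\right)$)
$U{\left(68,\frac{T}{-79} - \frac{13}{64} \right)} - 40052 = \left(\left(\frac{3}{-79} - \frac{13}{64}\right)^{2} - 57 \left(\frac{3}{-79} - \frac{13}{64}\right) - 3876 + \left(\frac{3}{-79} - \frac{13}{64}\right) 68\right) - 40052 = \left(\left(3 \left(- \frac{1}{79}\right) - \frac{13}{64}\right)^{2} - 57 \left(3 \left(- \frac{1}{79}\right) - \frac{13}{64}\right) - 3876 + \left(3 \left(- \frac{1}{79}\right) - \frac{13}{64}\right) 68\right) - 40052 = \left(\left(- \frac{3}{79} - \frac{13}{64}\right)^{2} - 57 \left(- \frac{3}{79} - \frac{13}{64}\right) - 3876 + \left(- \frac{3}{79} - \frac{13}{64}\right) 68\right) - 40052 = \left(\left(- \frac{1219}{5056}\right)^{2} - - \frac{69483}{5056} - 3876 - \frac{20723}{1264}\right) - 40052 = \left(\frac{1485961}{25563136} + \frac{69483}{5056} - 3876 - \frac{20723}{1264}\right) - 40052 = - \frac{99149025079}{25563136} - 40052 = - \frac{1123003748151}{25563136}$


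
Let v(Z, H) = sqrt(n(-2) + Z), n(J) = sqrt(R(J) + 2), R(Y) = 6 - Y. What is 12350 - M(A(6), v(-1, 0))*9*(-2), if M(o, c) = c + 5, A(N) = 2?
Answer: 12440 + 18*sqrt(-1 + sqrt(10)) ≈ 12466.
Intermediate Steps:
n(J) = sqrt(8 - J) (n(J) = sqrt((6 - J) + 2) = sqrt(8 - J))
v(Z, H) = sqrt(Z + sqrt(10)) (v(Z, H) = sqrt(sqrt(8 - 1*(-2)) + Z) = sqrt(sqrt(8 + 2) + Z) = sqrt(sqrt(10) + Z) = sqrt(Z + sqrt(10)))
M(o, c) = 5 + c
12350 - M(A(6), v(-1, 0))*9*(-2) = 12350 - (5 + sqrt(-1 + sqrt(10)))*9*(-2) = 12350 - (45 + 9*sqrt(-1 + sqrt(10)))*(-2) = 12350 - (-90 - 18*sqrt(-1 + sqrt(10))) = 12350 + (90 + 18*sqrt(-1 + sqrt(10))) = 12440 + 18*sqrt(-1 + sqrt(10))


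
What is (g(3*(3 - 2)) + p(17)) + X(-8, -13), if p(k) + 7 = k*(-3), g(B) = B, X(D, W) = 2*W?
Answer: -81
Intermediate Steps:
p(k) = -7 - 3*k (p(k) = -7 + k*(-3) = -7 - 3*k)
(g(3*(3 - 2)) + p(17)) + X(-8, -13) = (3*(3 - 2) + (-7 - 3*17)) + 2*(-13) = (3*1 + (-7 - 51)) - 26 = (3 - 58) - 26 = -55 - 26 = -81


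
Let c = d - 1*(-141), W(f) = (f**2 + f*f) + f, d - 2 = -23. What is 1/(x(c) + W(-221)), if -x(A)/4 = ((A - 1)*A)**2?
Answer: -1/815576139 ≈ -1.2261e-9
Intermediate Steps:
d = -21 (d = 2 - 23 = -21)
W(f) = f + 2*f**2 (W(f) = (f**2 + f**2) + f = 2*f**2 + f = f + 2*f**2)
c = 120 (c = -21 - 1*(-141) = -21 + 141 = 120)
x(A) = -4*A**2*(-1 + A)**2 (x(A) = -4*A**2*(A - 1)**2 = -4*A**2*(-1 + A)**2)
1/(x(c) + W(-221)) = 1/(-4*120**2*(-1 + 120)**2 - 221*(1 + 2*(-221))) = 1/(-4*14400*119**2 - 221*(1 - 442)) = 1/(-4*14400*14161 - 221*(-441)) = 1/(-815673600 + 97461) = 1/(-815576139) = -1/815576139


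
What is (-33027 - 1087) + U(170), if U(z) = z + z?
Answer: -33774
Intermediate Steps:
U(z) = 2*z
(-33027 - 1087) + U(170) = (-33027 - 1087) + 2*170 = -34114 + 340 = -33774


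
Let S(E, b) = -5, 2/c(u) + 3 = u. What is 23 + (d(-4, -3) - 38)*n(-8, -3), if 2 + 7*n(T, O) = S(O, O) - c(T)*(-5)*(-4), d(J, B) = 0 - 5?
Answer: 3362/77 ≈ 43.662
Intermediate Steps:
d(J, B) = -5
c(u) = 2/(-3 + u)
n(T, O) = -1 - 40/(7*(-3 + T)) (n(T, O) = -2/7 + (-5 - (2/(-3 + T))*(-5)*(-4))/7 = -2/7 + (-5 - (-10/(-3 + T))*(-4))/7 = -2/7 + (-5 - 40/(-3 + T))/7 = -2/7 + (-5/7 - 40/(7*(-3 + T))) = -1 - 40/(7*(-3 + T)))
23 + (d(-4, -3) - 38)*n(-8, -3) = 23 + (-5 - 38)*((-19/7 - 1*(-8))/(-3 - 8)) = 23 - 43*(-19/7 + 8)/(-11) = 23 - (-43)*37/(11*7) = 23 - 43*(-37/77) = 23 + 1591/77 = 3362/77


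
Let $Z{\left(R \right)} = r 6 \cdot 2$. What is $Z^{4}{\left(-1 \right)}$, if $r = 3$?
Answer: $1679616$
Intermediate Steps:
$Z{\left(R \right)} = 36$ ($Z{\left(R \right)} = 3 \cdot 6 \cdot 2 = 18 \cdot 2 = 36$)
$Z^{4}{\left(-1 \right)} = 36^{4} = 1679616$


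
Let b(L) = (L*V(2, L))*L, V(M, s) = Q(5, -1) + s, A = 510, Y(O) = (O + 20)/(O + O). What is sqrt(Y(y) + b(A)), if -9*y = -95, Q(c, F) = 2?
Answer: sqrt(192299214890)/38 ≈ 11540.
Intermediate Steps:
y = 95/9 (y = -1/9*(-95) = 95/9 ≈ 10.556)
Y(O) = (20 + O)/(2*O) (Y(O) = (20 + O)/((2*O)) = (20 + O)*(1/(2*O)) = (20 + O)/(2*O))
V(M, s) = 2 + s
b(L) = L**2*(2 + L) (b(L) = (L*(2 + L))*L = L**2*(2 + L))
sqrt(Y(y) + b(A)) = sqrt((20 + 95/9)/(2*(95/9)) + 510**2*(2 + 510)) = sqrt((1/2)*(9/95)*(275/9) + 260100*512) = sqrt(55/38 + 133171200) = sqrt(5060505655/38) = sqrt(192299214890)/38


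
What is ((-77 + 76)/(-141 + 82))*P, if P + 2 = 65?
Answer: 63/59 ≈ 1.0678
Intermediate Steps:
P = 63 (P = -2 + 65 = 63)
((-77 + 76)/(-141 + 82))*P = ((-77 + 76)/(-141 + 82))*63 = -1/(-59)*63 = -1*(-1/59)*63 = (1/59)*63 = 63/59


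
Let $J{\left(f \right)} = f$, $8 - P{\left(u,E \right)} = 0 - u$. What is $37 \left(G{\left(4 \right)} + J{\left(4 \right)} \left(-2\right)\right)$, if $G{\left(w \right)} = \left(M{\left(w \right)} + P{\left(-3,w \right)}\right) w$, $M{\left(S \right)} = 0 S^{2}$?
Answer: $444$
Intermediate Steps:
$M{\left(S \right)} = 0$
$P{\left(u,E \right)} = 8 + u$ ($P{\left(u,E \right)} = 8 - \left(0 - u\right) = 8 - - u = 8 + u$)
$G{\left(w \right)} = 5 w$ ($G{\left(w \right)} = \left(0 + \left(8 - 3\right)\right) w = \left(0 + 5\right) w = 5 w$)
$37 \left(G{\left(4 \right)} + J{\left(4 \right)} \left(-2\right)\right) = 37 \left(5 \cdot 4 + 4 \left(-2\right)\right) = 37 \left(20 - 8\right) = 37 \cdot 12 = 444$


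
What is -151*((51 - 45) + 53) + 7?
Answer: -8902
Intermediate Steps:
-151*((51 - 45) + 53) + 7 = -151*(6 + 53) + 7 = -151*59 + 7 = -8909 + 7 = -8902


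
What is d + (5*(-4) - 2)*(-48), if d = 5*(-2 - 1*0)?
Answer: 1046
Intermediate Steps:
d = -10 (d = 5*(-2 + 0) = 5*(-2) = -10)
d + (5*(-4) - 2)*(-48) = -10 + (5*(-4) - 2)*(-48) = -10 + (-20 - 2)*(-48) = -10 - 22*(-48) = -10 + 1056 = 1046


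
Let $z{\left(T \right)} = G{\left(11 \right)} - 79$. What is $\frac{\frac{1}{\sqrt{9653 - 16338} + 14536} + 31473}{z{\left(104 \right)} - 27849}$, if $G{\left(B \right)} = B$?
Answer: $\frac{- 31473 \sqrt{6685} + 457491529 i}{27917 \left(\sqrt{6685} - 14536 i\right)} \approx -1.1274 + 1.6371 \cdot 10^{-11} i$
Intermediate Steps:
$z{\left(T \right)} = -68$ ($z{\left(T \right)} = 11 - 79 = -68$)
$\frac{\frac{1}{\sqrt{9653 - 16338} + 14536} + 31473}{z{\left(104 \right)} - 27849} = \frac{\frac{1}{\sqrt{9653 - 16338} + 14536} + 31473}{-68 - 27849} = \frac{\frac{1}{\sqrt{-6685} + 14536} + 31473}{-27917} = \left(\frac{1}{i \sqrt{6685} + 14536} + 31473\right) \left(- \frac{1}{27917}\right) = \left(\frac{1}{14536 + i \sqrt{6685}} + 31473\right) \left(- \frac{1}{27917}\right) = \left(31473 + \frac{1}{14536 + i \sqrt{6685}}\right) \left(- \frac{1}{27917}\right) = - \frac{31473}{27917} - \frac{1}{27917 \left(14536 + i \sqrt{6685}\right)}$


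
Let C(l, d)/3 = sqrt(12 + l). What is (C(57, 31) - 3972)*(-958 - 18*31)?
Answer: 6021552 - 4548*sqrt(69) ≈ 5.9838e+6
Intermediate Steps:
C(l, d) = 3*sqrt(12 + l)
(C(57, 31) - 3972)*(-958 - 18*31) = (3*sqrt(12 + 57) - 3972)*(-958 - 18*31) = (3*sqrt(69) - 3972)*(-958 - 558) = (-3972 + 3*sqrt(69))*(-1516) = 6021552 - 4548*sqrt(69)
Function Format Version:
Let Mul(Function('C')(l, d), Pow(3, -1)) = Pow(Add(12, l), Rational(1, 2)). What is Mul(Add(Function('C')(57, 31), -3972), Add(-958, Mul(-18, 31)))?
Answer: Add(6021552, Mul(-4548, Pow(69, Rational(1, 2)))) ≈ 5.9838e+6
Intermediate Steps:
Function('C')(l, d) = Mul(3, Pow(Add(12, l), Rational(1, 2)))
Mul(Add(Function('C')(57, 31), -3972), Add(-958, Mul(-18, 31))) = Mul(Add(Mul(3, Pow(Add(12, 57), Rational(1, 2))), -3972), Add(-958, Mul(-18, 31))) = Mul(Add(Mul(3, Pow(69, Rational(1, 2))), -3972), Add(-958, -558)) = Mul(Add(-3972, Mul(3, Pow(69, Rational(1, 2)))), -1516) = Add(6021552, Mul(-4548, Pow(69, Rational(1, 2))))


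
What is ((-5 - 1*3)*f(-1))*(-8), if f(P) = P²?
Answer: 64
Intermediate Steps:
((-5 - 1*3)*f(-1))*(-8) = ((-5 - 1*3)*(-1)²)*(-8) = ((-5 - 3)*1)*(-8) = -8*1*(-8) = -8*(-8) = 64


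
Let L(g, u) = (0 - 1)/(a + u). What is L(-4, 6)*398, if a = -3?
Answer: -398/3 ≈ -132.67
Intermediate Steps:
L(g, u) = -1/(-3 + u) (L(g, u) = (0 - 1)/(-3 + u) = -1/(-3 + u))
L(-4, 6)*398 = -1/(-3 + 6)*398 = -1/3*398 = -1*⅓*398 = -⅓*398 = -398/3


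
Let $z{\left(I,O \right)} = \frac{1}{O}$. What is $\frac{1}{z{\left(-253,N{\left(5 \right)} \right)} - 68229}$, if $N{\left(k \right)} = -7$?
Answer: $- \frac{7}{477604} \approx -1.4656 \cdot 10^{-5}$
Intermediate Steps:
$\frac{1}{z{\left(-253,N{\left(5 \right)} \right)} - 68229} = \frac{1}{\frac{1}{-7} - 68229} = \frac{1}{- \frac{1}{7} - 68229} = \frac{1}{- \frac{477604}{7}} = - \frac{7}{477604}$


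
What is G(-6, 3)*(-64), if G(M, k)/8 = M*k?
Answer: 9216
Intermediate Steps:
G(M, k) = 8*M*k (G(M, k) = 8*(M*k) = 8*M*k)
G(-6, 3)*(-64) = (8*(-6)*3)*(-64) = -144*(-64) = 9216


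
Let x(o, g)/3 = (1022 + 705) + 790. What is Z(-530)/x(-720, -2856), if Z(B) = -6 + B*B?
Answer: 280894/7551 ≈ 37.200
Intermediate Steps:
x(o, g) = 7551 (x(o, g) = 3*((1022 + 705) + 790) = 3*(1727 + 790) = 3*2517 = 7551)
Z(B) = -6 + B²
Z(-530)/x(-720, -2856) = (-6 + (-530)²)/7551 = (-6 + 280900)*(1/7551) = 280894*(1/7551) = 280894/7551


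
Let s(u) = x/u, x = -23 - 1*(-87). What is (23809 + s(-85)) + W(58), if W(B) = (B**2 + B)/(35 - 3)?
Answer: 32524651/1360 ≈ 23915.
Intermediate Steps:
x = 64 (x = -23 + 87 = 64)
s(u) = 64/u
W(B) = B/32 + B**2/32 (W(B) = (B + B**2)/32 = (B + B**2)*(1/32) = B/32 + B**2/32)
(23809 + s(-85)) + W(58) = (23809 + 64/(-85)) + (1/32)*58*(1 + 58) = (23809 + 64*(-1/85)) + (1/32)*58*59 = (23809 - 64/85) + 1711/16 = 2023701/85 + 1711/16 = 32524651/1360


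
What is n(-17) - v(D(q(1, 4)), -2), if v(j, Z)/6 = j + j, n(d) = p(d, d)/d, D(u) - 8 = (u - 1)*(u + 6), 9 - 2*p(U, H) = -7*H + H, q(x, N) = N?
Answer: -15411/34 ≈ -453.26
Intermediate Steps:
p(U, H) = 9/2 + 3*H (p(U, H) = 9/2 - (-7*H + H)/2 = 9/2 - (-3)*H = 9/2 + 3*H)
D(u) = 8 + (-1 + u)*(6 + u) (D(u) = 8 + (u - 1)*(u + 6) = 8 + (-1 + u)*(6 + u))
n(d) = (9/2 + 3*d)/d
v(j, Z) = 12*j (v(j, Z) = 6*(j + j) = 6*(2*j) = 12*j)
n(-17) - v(D(q(1, 4)), -2) = (3 + (9/2)/(-17)) - 12*(2 + 4² + 5*4) = (3 + (9/2)*(-1/17)) - 12*(2 + 16 + 20) = (3 - 9/34) - 12*38 = 93/34 - 1*456 = 93/34 - 456 = -15411/34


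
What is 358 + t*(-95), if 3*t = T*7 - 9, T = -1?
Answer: 2594/3 ≈ 864.67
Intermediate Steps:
t = -16/3 (t = (-1*7 - 9)/3 = (-7 - 9)/3 = (⅓)*(-16) = -16/3 ≈ -5.3333)
358 + t*(-95) = 358 - 16/3*(-95) = 358 + 1520/3 = 2594/3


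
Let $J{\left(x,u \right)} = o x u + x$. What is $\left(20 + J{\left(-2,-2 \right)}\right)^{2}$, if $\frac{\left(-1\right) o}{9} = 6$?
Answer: $39204$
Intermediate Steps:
$o = -54$ ($o = \left(-9\right) 6 = -54$)
$J{\left(x,u \right)} = x - 54 u x$ ($J{\left(x,u \right)} = - 54 x u + x = - 54 u x + x = x - 54 u x$)
$\left(20 + J{\left(-2,-2 \right)}\right)^{2} = \left(20 - 2 \left(1 - -108\right)\right)^{2} = \left(20 - 2 \left(1 + 108\right)\right)^{2} = \left(20 - 218\right)^{2} = \left(-198\right)^{2} = 39204$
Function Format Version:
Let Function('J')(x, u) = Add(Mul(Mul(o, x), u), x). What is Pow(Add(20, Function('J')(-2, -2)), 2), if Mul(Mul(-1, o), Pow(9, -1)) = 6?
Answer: 39204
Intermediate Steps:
o = -54 (o = Mul(-9, 6) = -54)
Function('J')(x, u) = Add(x, Mul(-54, u, x)) (Function('J')(x, u) = Add(Mul(Mul(-54, x), u), x) = Add(Mul(-54, u, x), x) = Add(x, Mul(-54, u, x)))
Pow(Add(20, Function('J')(-2, -2)), 2) = Pow(Add(20, Mul(-2, Add(1, Mul(-54, -2)))), 2) = Pow(Add(20, Mul(-2, Add(1, 108))), 2) = Pow(Add(20, Mul(-2, 109)), 2) = Pow(Add(20, -218), 2) = Pow(-198, 2) = 39204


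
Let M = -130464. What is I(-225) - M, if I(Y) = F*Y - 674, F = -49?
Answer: 140815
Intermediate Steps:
I(Y) = -674 - 49*Y (I(Y) = -49*Y - 674 = -674 - 49*Y)
I(-225) - M = (-674 - 49*(-225)) - 1*(-130464) = (-674 + 11025) + 130464 = 10351 + 130464 = 140815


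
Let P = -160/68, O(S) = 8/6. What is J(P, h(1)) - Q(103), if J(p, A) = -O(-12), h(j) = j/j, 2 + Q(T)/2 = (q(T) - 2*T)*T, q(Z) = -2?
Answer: 128552/3 ≈ 42851.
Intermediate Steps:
O(S) = 4/3 (O(S) = 8*(1/6) = 4/3)
Q(T) = -4 + 2*T*(-2 - 2*T) (Q(T) = -4 + 2*((-2 - 2*T)*T) = -4 + 2*(T*(-2 - 2*T)) = -4 + 2*T*(-2 - 2*T))
P = -40/17 (P = -160*1/68 = -40/17 ≈ -2.3529)
h(j) = 1
J(p, A) = -4/3 (J(p, A) = -1*4/3 = -4/3)
J(P, h(1)) - Q(103) = -4/3 - (-4 - 4*103 - 4*103**2) = -4/3 - (-4 - 412 - 4*10609) = -4/3 - (-4 - 412 - 42436) = -4/3 - 1*(-42852) = -4/3 + 42852 = 128552/3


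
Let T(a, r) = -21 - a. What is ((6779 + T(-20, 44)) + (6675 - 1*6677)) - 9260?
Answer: -2484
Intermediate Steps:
((6779 + T(-20, 44)) + (6675 - 1*6677)) - 9260 = ((6779 + (-21 - 1*(-20))) + (6675 - 1*6677)) - 9260 = ((6779 + (-21 + 20)) + (6675 - 6677)) - 9260 = ((6779 - 1) - 2) - 9260 = (6778 - 2) - 9260 = 6776 - 9260 = -2484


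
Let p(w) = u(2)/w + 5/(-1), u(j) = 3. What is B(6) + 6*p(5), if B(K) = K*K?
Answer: 48/5 ≈ 9.6000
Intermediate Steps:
B(K) = K**2
p(w) = -5 + 3/w (p(w) = 3/w + 5/(-1) = 3/w + 5*(-1) = 3/w - 5 = -5 + 3/w)
B(6) + 6*p(5) = 6**2 + 6*(-5 + 3/5) = 36 + 6*(-5 + 3*(1/5)) = 36 + 6*(-5 + 3/5) = 36 + 6*(-22/5) = 36 - 132/5 = 48/5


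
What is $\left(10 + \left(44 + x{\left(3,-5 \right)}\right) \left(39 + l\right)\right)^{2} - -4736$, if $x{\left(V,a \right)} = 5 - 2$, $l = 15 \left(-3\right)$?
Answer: $78720$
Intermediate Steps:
$l = -45$
$x{\left(V,a \right)} = 3$
$\left(10 + \left(44 + x{\left(3,-5 \right)}\right) \left(39 + l\right)\right)^{2} - -4736 = \left(10 + \left(44 + 3\right) \left(39 - 45\right)\right)^{2} - -4736 = \left(10 + 47 \left(-6\right)\right)^{2} + 4736 = \left(10 - 282\right)^{2} + 4736 = \left(-272\right)^{2} + 4736 = 73984 + 4736 = 78720$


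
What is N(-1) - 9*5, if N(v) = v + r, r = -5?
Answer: -51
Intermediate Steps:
N(v) = -5 + v (N(v) = v - 5 = -5 + v)
N(-1) - 9*5 = (-5 - 1) - 9*5 = -6 - 45 = -51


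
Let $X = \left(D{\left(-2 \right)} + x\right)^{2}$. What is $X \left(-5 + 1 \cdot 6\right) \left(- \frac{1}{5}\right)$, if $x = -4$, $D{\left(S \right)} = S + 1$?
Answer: $-5$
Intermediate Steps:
$D{\left(S \right)} = 1 + S$
$X = 25$ ($X = \left(\left(1 - 2\right) - 4\right)^{2} = \left(-1 - 4\right)^{2} = \left(-5\right)^{2} = 25$)
$X \left(-5 + 1 \cdot 6\right) \left(- \frac{1}{5}\right) = 25 \left(-5 + 1 \cdot 6\right) \left(- \frac{1}{5}\right) = 25 \left(-5 + 6\right) \left(\left(-1\right) \frac{1}{5}\right) = 25 \cdot 1 \left(- \frac{1}{5}\right) = 25 \left(- \frac{1}{5}\right) = -5$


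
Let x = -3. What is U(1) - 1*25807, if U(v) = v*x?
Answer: -25810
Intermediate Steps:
U(v) = -3*v (U(v) = v*(-3) = -3*v)
U(1) - 1*25807 = -3*1 - 1*25807 = -3 - 25807 = -25810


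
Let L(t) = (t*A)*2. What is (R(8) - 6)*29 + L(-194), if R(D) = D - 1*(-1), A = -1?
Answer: 475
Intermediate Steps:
R(D) = 1 + D (R(D) = D + 1 = 1 + D)
L(t) = -2*t (L(t) = (t*(-1))*2 = -t*2 = -2*t)
(R(8) - 6)*29 + L(-194) = ((1 + 8) - 6)*29 - 2*(-194) = (9 - 6)*29 + 388 = 3*29 + 388 = 87 + 388 = 475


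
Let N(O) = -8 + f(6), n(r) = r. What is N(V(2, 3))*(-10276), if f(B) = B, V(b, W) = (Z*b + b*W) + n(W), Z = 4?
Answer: 20552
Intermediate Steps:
V(b, W) = W + 4*b + W*b (V(b, W) = (4*b + b*W) + W = (4*b + W*b) + W = W + 4*b + W*b)
N(O) = -2 (N(O) = -8 + 6 = -2)
N(V(2, 3))*(-10276) = -2*(-10276) = 20552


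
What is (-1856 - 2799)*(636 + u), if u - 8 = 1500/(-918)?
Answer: -457502710/153 ≈ -2.9902e+6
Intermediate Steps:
u = 974/153 (u = 8 + 1500/(-918) = 8 + 1500*(-1/918) = 8 - 250/153 = 974/153 ≈ 6.3660)
(-1856 - 2799)*(636 + u) = (-1856 - 2799)*(636 + 974/153) = -4655*98282/153 = -457502710/153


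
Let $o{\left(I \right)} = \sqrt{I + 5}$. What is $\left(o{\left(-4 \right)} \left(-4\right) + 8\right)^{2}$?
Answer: $16$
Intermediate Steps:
$o{\left(I \right)} = \sqrt{5 + I}$
$\left(o{\left(-4 \right)} \left(-4\right) + 8\right)^{2} = \left(\sqrt{5 - 4} \left(-4\right) + 8\right)^{2} = \left(\sqrt{1} \left(-4\right) + 8\right)^{2} = \left(1 \left(-4\right) + 8\right)^{2} = \left(-4 + 8\right)^{2} = 4^{2} = 16$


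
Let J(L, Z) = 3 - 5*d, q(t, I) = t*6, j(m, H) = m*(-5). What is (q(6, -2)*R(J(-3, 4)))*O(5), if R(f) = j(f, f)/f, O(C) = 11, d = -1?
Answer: -1980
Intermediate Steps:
j(m, H) = -5*m
q(t, I) = 6*t
J(L, Z) = 8 (J(L, Z) = 3 - 5*(-1) = 3 + 5 = 8)
R(f) = -5 (R(f) = (-5*f)/f = -5)
(q(6, -2)*R(J(-3, 4)))*O(5) = ((6*6)*(-5))*11 = (36*(-5))*11 = -180*11 = -1980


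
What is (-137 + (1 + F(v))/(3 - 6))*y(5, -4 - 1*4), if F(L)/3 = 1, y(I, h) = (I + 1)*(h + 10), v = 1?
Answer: -1660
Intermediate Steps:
y(I, h) = (1 + I)*(10 + h)
F(L) = 3 (F(L) = 3*1 = 3)
(-137 + (1 + F(v))/(3 - 6))*y(5, -4 - 1*4) = (-137 + (1 + 3)/(3 - 6))*(10 + (-4 - 1*4) + 10*5 + 5*(-4 - 1*4)) = (-137 + 4/(-3))*(10 + (-4 - 4) + 50 + 5*(-4 - 4)) = (-137 - ⅓*4)*(10 - 8 + 50 + 5*(-8)) = (-137 - 4/3)*(10 - 8 + 50 - 40) = -415/3*12 = -1660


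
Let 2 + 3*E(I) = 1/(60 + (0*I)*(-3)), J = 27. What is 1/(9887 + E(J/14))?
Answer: 180/1779541 ≈ 0.00010115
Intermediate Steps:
E(I) = -119/180 (E(I) = -⅔ + 1/(3*(60 + (0*I)*(-3))) = -⅔ + 1/(3*(60 + 0*(-3))) = -⅔ + 1/(3*(60 + 0)) = -⅔ + (⅓)/60 = -⅔ + (⅓)*(1/60) = -⅔ + 1/180 = -119/180)
1/(9887 + E(J/14)) = 1/(9887 - 119/180) = 1/(1779541/180) = 180/1779541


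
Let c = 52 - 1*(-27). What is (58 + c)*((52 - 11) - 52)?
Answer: -1507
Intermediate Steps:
c = 79 (c = 52 + 27 = 79)
(58 + c)*((52 - 11) - 52) = (58 + 79)*((52 - 11) - 52) = 137*(41 - 52) = 137*(-11) = -1507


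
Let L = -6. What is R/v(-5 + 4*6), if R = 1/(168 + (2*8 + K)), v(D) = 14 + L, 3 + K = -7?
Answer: 1/1392 ≈ 0.00071839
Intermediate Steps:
K = -10 (K = -3 - 7 = -10)
v(D) = 8 (v(D) = 14 - 6 = 8)
R = 1/174 (R = 1/(168 + (2*8 - 10)) = 1/(168 + (16 - 10)) = 1/(168 + 6) = 1/174 ≈ 0.0057471)
R/v(-5 + 4*6) = (1/174)/8 = (1/174)*(⅛) = 1/1392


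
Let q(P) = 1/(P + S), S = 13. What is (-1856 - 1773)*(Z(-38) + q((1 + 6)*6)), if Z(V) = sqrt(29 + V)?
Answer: -3629/55 - 10887*I ≈ -65.982 - 10887.0*I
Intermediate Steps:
q(P) = 1/(13 + P) (q(P) = 1/(P + 13) = 1/(13 + P))
(-1856 - 1773)*(Z(-38) + q((1 + 6)*6)) = (-1856 - 1773)*(sqrt(29 - 38) + 1/(13 + (1 + 6)*6)) = -3629*(sqrt(-9) + 1/(13 + 7*6)) = -3629*(3*I + 1/(13 + 42)) = -3629*(3*I + 1/55) = -3629*(1/55 + 3*I) = -3629/55 - 10887*I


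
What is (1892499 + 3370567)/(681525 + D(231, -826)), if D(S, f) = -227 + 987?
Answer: 5263066/682285 ≈ 7.7139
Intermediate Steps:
D(S, f) = 760
(1892499 + 3370567)/(681525 + D(231, -826)) = (1892499 + 3370567)/(681525 + 760) = 5263066/682285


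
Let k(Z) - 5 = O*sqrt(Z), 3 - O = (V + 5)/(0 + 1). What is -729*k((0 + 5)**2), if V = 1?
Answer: 7290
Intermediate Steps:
O = -3 (O = 3 - (1 + 5)/(0 + 1) = 3 - 6/1 = 3 - 6 = -3)
k(Z) = 5 - 3*sqrt(Z)
-729*k((0 + 5)**2) = -729*(5 - 3*sqrt((0 + 5)**2)) = -729*(5 - 3*sqrt(5**2)) = -729*(5 - 3*sqrt(25)) = -729*(5 - 3*5) = -729*(5 - 15) = -729*(-10) = 7290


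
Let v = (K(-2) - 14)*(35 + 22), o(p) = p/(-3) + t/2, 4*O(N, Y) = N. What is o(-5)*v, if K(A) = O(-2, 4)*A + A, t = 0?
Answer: -1425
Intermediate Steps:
O(N, Y) = N/4
o(p) = -p/3 (o(p) = p/(-3) + 0/2 = p*(-⅓) + 0*(½) = -p/3 + 0 = -p/3)
K(A) = A/2 (K(A) = ((¼)*(-2))*A + A = -A/2 + A = A/2)
v = -855 (v = ((½)*(-2) - 14)*(35 + 22) = (-1 - 14)*57 = -15*57 = -855)
o(-5)*v = -⅓*(-5)*(-855) = (5/3)*(-855) = -1425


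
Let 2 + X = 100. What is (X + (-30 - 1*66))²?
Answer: 4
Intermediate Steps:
X = 98 (X = -2 + 100 = 98)
(X + (-30 - 1*66))² = (98 + (-30 - 1*66))² = (98 + (-30 - 66))² = (98 - 96)² = 2² = 4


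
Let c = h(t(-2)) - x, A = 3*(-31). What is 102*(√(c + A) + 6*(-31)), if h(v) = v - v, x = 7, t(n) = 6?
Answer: -18972 + 1020*I ≈ -18972.0 + 1020.0*I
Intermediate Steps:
h(v) = 0
A = -93
c = -7 (c = 0 - 1*7 = 0 - 7 = -7)
102*(√(c + A) + 6*(-31)) = 102*(√(-7 - 93) + 6*(-31)) = 102*(√(-100) - 186) = 102*(10*I - 186) = 102*(-186 + 10*I) = -18972 + 1020*I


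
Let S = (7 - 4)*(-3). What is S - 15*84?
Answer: -1269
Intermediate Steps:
S = -9 (S = 3*(-3) = -9)
S - 15*84 = -9 - 15*84 = -9 - 1260 = -1269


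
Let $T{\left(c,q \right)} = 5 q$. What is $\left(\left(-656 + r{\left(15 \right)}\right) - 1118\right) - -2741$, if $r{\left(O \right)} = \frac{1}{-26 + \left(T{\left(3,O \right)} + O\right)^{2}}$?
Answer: $\frac{7807559}{8074} \approx 967.0$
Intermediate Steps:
$r{\left(O \right)} = \frac{1}{-26 + 36 O^{2}}$ ($r{\left(O \right)} = \frac{1}{-26 + \left(5 O + O\right)^{2}} = \frac{1}{-26 + \left(6 O\right)^{2}} = \frac{1}{-26 + 36 O^{2}}$)
$\left(\left(-656 + r{\left(15 \right)}\right) - 1118\right) - -2741 = \left(\left(-656 + \frac{1}{2 \left(-13 + 18 \cdot 15^{2}\right)}\right) - 1118\right) - -2741 = \left(\left(-656 + \frac{1}{2 \left(-13 + 18 \cdot 225\right)}\right) - 1118\right) + 2741 = \left(\left(-656 + \frac{1}{2 \left(-13 + 4050\right)}\right) - 1118\right) + 2741 = \left(\left(-656 + \frac{1}{2 \cdot 4037}\right) - 1118\right) + 2741 = \left(\left(-656 + \frac{1}{2} \cdot \frac{1}{4037}\right) - 1118\right) + 2741 = \left(\left(-656 + \frac{1}{8074}\right) - 1118\right) + 2741 = \left(- \frac{5296543}{8074} - 1118\right) + 2741 = - \frac{14323275}{8074} + 2741 = \frac{7807559}{8074}$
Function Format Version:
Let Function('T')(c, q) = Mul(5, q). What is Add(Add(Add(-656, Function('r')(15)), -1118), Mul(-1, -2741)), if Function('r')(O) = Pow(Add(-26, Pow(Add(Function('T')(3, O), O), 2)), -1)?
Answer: Rational(7807559, 8074) ≈ 967.00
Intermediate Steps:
Function('r')(O) = Pow(Add(-26, Mul(36, Pow(O, 2))), -1) (Function('r')(O) = Pow(Add(-26, Pow(Add(Mul(5, O), O), 2)), -1) = Pow(Add(-26, Pow(Mul(6, O), 2)), -1) = Pow(Add(-26, Mul(36, Pow(O, 2))), -1))
Add(Add(Add(-656, Function('r')(15)), -1118), Mul(-1, -2741)) = Add(Add(Add(-656, Mul(Rational(1, 2), Pow(Add(-13, Mul(18, Pow(15, 2))), -1))), -1118), Mul(-1, -2741)) = Add(Add(Add(-656, Mul(Rational(1, 2), Pow(Add(-13, Mul(18, 225)), -1))), -1118), 2741) = Add(Add(Add(-656, Mul(Rational(1, 2), Pow(Add(-13, 4050), -1))), -1118), 2741) = Add(Add(Add(-656, Mul(Rational(1, 2), Pow(4037, -1))), -1118), 2741) = Add(Add(Add(-656, Mul(Rational(1, 2), Rational(1, 4037))), -1118), 2741) = Add(Add(Add(-656, Rational(1, 8074)), -1118), 2741) = Add(Add(Rational(-5296543, 8074), -1118), 2741) = Add(Rational(-14323275, 8074), 2741) = Rational(7807559, 8074)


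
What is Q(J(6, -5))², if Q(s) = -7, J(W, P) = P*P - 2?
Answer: 49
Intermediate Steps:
J(W, P) = -2 + P² (J(W, P) = P² - 2 = -2 + P²)
Q(J(6, -5))² = (-7)² = 49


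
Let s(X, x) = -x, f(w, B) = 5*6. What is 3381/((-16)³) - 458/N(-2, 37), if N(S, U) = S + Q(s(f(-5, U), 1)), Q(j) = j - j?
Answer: 934603/4096 ≈ 228.17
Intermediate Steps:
f(w, B) = 30
Q(j) = 0
N(S, U) = S (N(S, U) = S + 0 = S)
3381/((-16)³) - 458/N(-2, 37) = 3381/((-16)³) - 458/(-2) = 3381/(-4096) - 458*(-½) = 3381*(-1/4096) + 229 = -3381/4096 + 229 = 934603/4096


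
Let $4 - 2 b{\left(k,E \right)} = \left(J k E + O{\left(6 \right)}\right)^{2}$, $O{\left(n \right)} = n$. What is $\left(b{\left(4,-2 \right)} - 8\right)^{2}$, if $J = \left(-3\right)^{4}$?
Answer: $42472263744$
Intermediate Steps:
$J = 81$
$b{\left(k,E \right)} = 2 - \frac{\left(6 + 81 E k\right)^{2}}{2}$ ($b{\left(k,E \right)} = 2 - \frac{\left(81 k E + 6\right)^{2}}{2} = 2 - \frac{\left(81 E k + 6\right)^{2}}{2} = 2 - \frac{\left(6 + 81 E k\right)^{2}}{2}$)
$\left(b{\left(4,-2 \right)} - 8\right)^{2} = \left(\left(2 - \frac{9 \left(2 + 27 \left(-2\right) 4\right)^{2}}{2}\right) - 8\right)^{2} = \left(\left(2 - \frac{9 \left(2 - 216\right)^{2}}{2}\right) - 8\right)^{2} = \left(\left(2 - \frac{9 \left(-214\right)^{2}}{2}\right) - 8\right)^{2} = \left(\left(2 - 206082\right) - 8\right)^{2} = \left(-206080 - 8\right)^{2} = \left(-206088\right)^{2} = 42472263744$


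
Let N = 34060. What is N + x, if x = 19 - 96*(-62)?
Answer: 40031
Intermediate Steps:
x = 5971 (x = 19 + 5952 = 5971)
N + x = 34060 + 5971 = 40031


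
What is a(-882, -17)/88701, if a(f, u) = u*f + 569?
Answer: 15563/88701 ≈ 0.17545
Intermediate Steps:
a(f, u) = 569 + f*u (a(f, u) = f*u + 569 = 569 + f*u)
a(-882, -17)/88701 = (569 - 882*(-17))/88701 = (569 + 14994)*(1/88701) = 15563*(1/88701) = 15563/88701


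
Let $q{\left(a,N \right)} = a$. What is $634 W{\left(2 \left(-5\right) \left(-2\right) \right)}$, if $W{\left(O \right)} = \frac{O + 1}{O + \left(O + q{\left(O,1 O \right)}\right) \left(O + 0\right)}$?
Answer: $\frac{6657}{410} \approx 16.237$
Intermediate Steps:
$W{\left(O \right)} = \frac{1 + O}{O + 2 O^{2}}$ ($W{\left(O \right)} = \frac{O + 1}{O + \left(O + O\right) \left(O + 0\right)} = \frac{1 + O}{O + 2 O O} = \frac{1 + O}{O + 2 O^{2}}$)
$634 W{\left(2 \left(-5\right) \left(-2\right) \right)} = 634 \frac{1 + 2 \left(-5\right) \left(-2\right)}{2 \left(-5\right) \left(-2\right) \left(1 + 2 \cdot 2 \left(-5\right) \left(-2\right)\right)} = 634 \frac{1 - -20}{\left(-10\right) \left(-2\right) \left(1 + 2 \left(\left(-10\right) \left(-2\right)\right)\right)} = 634 \frac{1 + 20}{20 \left(1 + 2 \cdot 20\right)} = 634 \cdot \frac{1}{20} \frac{1}{1 + 40} \cdot 21 = 634 \cdot \frac{1}{20} \cdot \frac{1}{41} \cdot 21 = 634 \cdot \frac{21}{820} = \frac{6657}{410}$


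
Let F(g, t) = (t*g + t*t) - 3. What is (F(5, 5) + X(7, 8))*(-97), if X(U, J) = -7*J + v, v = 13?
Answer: -388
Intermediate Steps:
F(g, t) = -3 + t**2 + g*t (F(g, t) = (g*t + t**2) - 3 = (t**2 + g*t) - 3 = -3 + t**2 + g*t)
X(U, J) = 13 - 7*J (X(U, J) = -7*J + 13 = 13 - 7*J)
(F(5, 5) + X(7, 8))*(-97) = ((-3 + 5**2 + 5*5) + (13 - 7*8))*(-97) = ((-3 + 25 + 25) + (13 - 56))*(-97) = (47 - 43)*(-97) = 4*(-97) = -388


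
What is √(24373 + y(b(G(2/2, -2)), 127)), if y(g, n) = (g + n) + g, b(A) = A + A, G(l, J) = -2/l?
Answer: 2*√6123 ≈ 156.50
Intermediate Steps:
b(A) = 2*A
y(g, n) = n + 2*g
√(24373 + y(b(G(2/2, -2)), 127)) = √(24373 + (127 + 2*(2*(-2/1)))) = √(24373 + (127 + 2*(2*(-2*1)))) = √(24373 + (127 + 2*(2*(-2)))) = √(24373 + (127 + 2*(-4))) = √(24373 + (127 - 8)) = √(24373 + 119) = √24492 = 2*√6123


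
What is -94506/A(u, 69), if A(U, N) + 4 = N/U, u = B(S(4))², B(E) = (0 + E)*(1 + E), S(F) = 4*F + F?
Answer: 5556952800/235177 ≈ 23629.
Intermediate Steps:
S(F) = 5*F
B(E) = E*(1 + E)
u = 176400 (u = ((5*4)*(1 + 5*4))² = (20*(1 + 20))² = (20*21)² = 420² = 176400)
A(U, N) = -4 + N/U
-94506/A(u, 69) = -94506/(-4 + 69/176400) = -94506/(-4 + 69*(1/176400)) = -94506/(-4 + 23/58800) = -94506/(-235177/58800) = -94506*(-58800/235177) = 5556952800/235177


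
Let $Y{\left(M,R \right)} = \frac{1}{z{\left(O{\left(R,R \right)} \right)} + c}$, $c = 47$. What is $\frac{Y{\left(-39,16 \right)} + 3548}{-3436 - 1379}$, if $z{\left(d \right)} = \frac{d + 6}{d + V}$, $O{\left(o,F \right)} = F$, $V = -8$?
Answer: $- \frac{235352}{319395} \approx -0.73687$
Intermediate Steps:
$z{\left(d \right)} = \frac{6 + d}{-8 + d}$ ($z{\left(d \right)} = \frac{d + 6}{d - 8} = \frac{6 + d}{-8 + d}$)
$Y{\left(M,R \right)} = \frac{1}{47 + \frac{6 + R}{-8 + R}}$ ($Y{\left(M,R \right)} = \frac{1}{\frac{6 + R}{-8 + R} + 47} = \frac{1}{47 + \frac{6 + R}{-8 + R}}$)
$\frac{Y{\left(-39,16 \right)} + 3548}{-3436 - 1379} = \frac{\frac{-8 + 16}{2 \left(-185 + 24 \cdot 16\right)} + 3548}{-3436 - 1379} = \frac{\frac{1}{2} \frac{1}{-185 + 384} \cdot 8 + 3548}{-4815} = \left(\frac{1}{2} \cdot \frac{1}{199} \cdot 8 + 3548\right) \left(- \frac{1}{4815}\right) = \left(\frac{4}{199} + 3548\right) \left(- \frac{1}{4815}\right) = \frac{706056}{199} \left(- \frac{1}{4815}\right) = - \frac{235352}{319395}$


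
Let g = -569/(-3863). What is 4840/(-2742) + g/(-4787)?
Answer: -44751858119/25352780151 ≈ -1.7652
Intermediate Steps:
g = 569/3863 (g = -569*(-1/3863) = 569/3863 ≈ 0.14729)
4840/(-2742) + g/(-4787) = 4840/(-2742) + (569/3863)/(-4787) = 4840*(-1/2742) + (569/3863)*(-1/4787) = -2420/1371 - 569/18492181 = -44751858119/25352780151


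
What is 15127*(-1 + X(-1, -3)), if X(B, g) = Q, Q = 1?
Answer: 0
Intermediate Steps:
X(B, g) = 1
15127*(-1 + X(-1, -3)) = 15127*(-1 + 1) = 15127*0 = 0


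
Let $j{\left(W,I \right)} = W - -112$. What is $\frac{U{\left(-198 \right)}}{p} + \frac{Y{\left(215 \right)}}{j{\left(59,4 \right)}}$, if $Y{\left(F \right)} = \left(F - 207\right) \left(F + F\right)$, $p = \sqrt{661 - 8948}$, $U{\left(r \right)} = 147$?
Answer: $\frac{3440}{171} - \frac{147 i \sqrt{8287}}{8287} \approx 20.117 - 1.6148 i$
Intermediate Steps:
$p = i \sqrt{8287}$ ($p = \sqrt{-8287} = i \sqrt{8287} \approx 91.033 i$)
$j{\left(W,I \right)} = 112 + W$ ($j{\left(W,I \right)} = W + 112 = 112 + W$)
$Y{\left(F \right)} = 2 F \left(-207 + F\right)$ ($Y{\left(F \right)} = \left(-207 + F\right) 2 F = 2 F \left(-207 + F\right)$)
$\frac{U{\left(-198 \right)}}{p} + \frac{Y{\left(215 \right)}}{j{\left(59,4 \right)}} = \frac{147}{i \sqrt{8287}} + \frac{2 \cdot 215 \left(-207 + 215\right)}{112 + 59} = 147 \left(- \frac{i \sqrt{8287}}{8287}\right) + \frac{2 \cdot 215 \cdot 8}{171} = - \frac{147 i \sqrt{8287}}{8287} + 3440 \cdot \frac{1}{171} = - \frac{147 i \sqrt{8287}}{8287} + \frac{3440}{171} = \frac{3440}{171} - \frac{147 i \sqrt{8287}}{8287}$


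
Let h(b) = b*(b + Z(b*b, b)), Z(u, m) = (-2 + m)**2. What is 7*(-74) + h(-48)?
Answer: -118214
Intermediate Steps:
h(b) = b*(b + (-2 + b)**2)
7*(-74) + h(-48) = 7*(-74) - 48*(-48 + (-2 - 48)**2) = -518 - 48*(-48 + (-50)**2) = -518 - 48*(-48 + 2500) = -518 - 48*2452 = -518 - 117696 = -118214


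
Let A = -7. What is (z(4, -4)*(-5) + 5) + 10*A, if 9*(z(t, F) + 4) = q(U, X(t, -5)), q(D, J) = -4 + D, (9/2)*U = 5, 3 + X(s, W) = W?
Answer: -3515/81 ≈ -43.395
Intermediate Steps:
X(s, W) = -3 + W
U = 10/9 (U = (2/9)*5 = 10/9 ≈ 1.1111)
z(t, F) = -350/81 (z(t, F) = -4 + (-4 + 10/9)/9 = -4 + (⅑)*(-26/9) = -4 - 26/81 = -350/81)
(z(4, -4)*(-5) + 5) + 10*A = (-350/81*(-5) + 5) + 10*(-7) = (1750/81 + 5) - 70 = 2155/81 - 70 = -3515/81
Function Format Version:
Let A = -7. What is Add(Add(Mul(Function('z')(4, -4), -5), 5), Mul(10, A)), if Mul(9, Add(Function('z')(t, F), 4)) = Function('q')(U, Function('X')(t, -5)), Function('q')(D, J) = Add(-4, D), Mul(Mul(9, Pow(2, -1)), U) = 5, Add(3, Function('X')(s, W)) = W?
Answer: Rational(-3515, 81) ≈ -43.395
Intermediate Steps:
Function('X')(s, W) = Add(-3, W)
U = Rational(10, 9) (U = Mul(Rational(2, 9), 5) = Rational(10, 9) ≈ 1.1111)
Function('z')(t, F) = Rational(-350, 81) (Function('z')(t, F) = Add(-4, Mul(Rational(1, 9), Add(-4, Rational(10, 9)))) = Add(-4, Mul(Rational(1, 9), Rational(-26, 9))) = Add(-4, Rational(-26, 81)) = Rational(-350, 81))
Add(Add(Mul(Function('z')(4, -4), -5), 5), Mul(10, A)) = Add(Add(Mul(Rational(-350, 81), -5), 5), Mul(10, -7)) = Add(Add(Rational(1750, 81), 5), -70) = Add(Rational(2155, 81), -70) = Rational(-3515, 81)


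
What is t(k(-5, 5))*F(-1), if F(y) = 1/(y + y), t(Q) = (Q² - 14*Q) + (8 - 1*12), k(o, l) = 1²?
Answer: 17/2 ≈ 8.5000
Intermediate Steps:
k(o, l) = 1
t(Q) = -4 + Q² - 14*Q (t(Q) = (Q² - 14*Q) + (8 - 12) = (Q² - 14*Q) - 4 = -4 + Q² - 14*Q)
F(y) = 1/(2*y)
t(k(-5, 5))*F(-1) = (-4 + 1² - 14*1)*((½)/(-1)) = (-4 + 1 - 14)*((½)*(-1)) = -17*(-½) = 17/2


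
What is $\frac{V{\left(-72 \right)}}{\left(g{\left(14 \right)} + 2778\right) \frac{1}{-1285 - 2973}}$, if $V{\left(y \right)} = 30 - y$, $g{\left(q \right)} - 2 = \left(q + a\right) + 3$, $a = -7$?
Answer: $- \frac{72386}{465} \approx -155.67$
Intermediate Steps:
$g{\left(q \right)} = -2 + q$ ($g{\left(q \right)} = 2 + \left(\left(q - 7\right) + 3\right) = 2 + \left(\left(-7 + q\right) + 3\right) = 2 + \left(-4 + q\right) = -2 + q$)
$\frac{V{\left(-72 \right)}}{\left(g{\left(14 \right)} + 2778\right) \frac{1}{-1285 - 2973}} = \frac{30 - -72}{\left(\left(-2 + 14\right) + 2778\right) \frac{1}{-1285 - 2973}} = \frac{30 + 72}{\left(12 + 2778\right) \frac{1}{-4258}} = \frac{102}{2790 \left(- \frac{1}{4258}\right)} = \frac{102}{- \frac{1395}{2129}} = 102 \left(- \frac{2129}{1395}\right) = - \frac{72386}{465}$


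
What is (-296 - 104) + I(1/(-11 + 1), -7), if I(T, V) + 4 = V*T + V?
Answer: -4103/10 ≈ -410.30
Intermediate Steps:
I(T, V) = -4 + V + T*V (I(T, V) = -4 + (V*T + V) = -4 + (T*V + V) = -4 + (V + T*V) = -4 + V + T*V)
(-296 - 104) + I(1/(-11 + 1), -7) = (-296 - 104) + (-4 - 7 - 7/(-11 + 1)) = -400 + (-4 - 7 - 7/(-10)) = -400 + (-4 - 7 - ⅒*(-7)) = -400 + (-4 - 7 + 7/10) = -400 - 103/10 = -4103/10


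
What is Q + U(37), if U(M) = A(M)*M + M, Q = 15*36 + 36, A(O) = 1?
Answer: 650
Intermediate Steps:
Q = 576 (Q = 540 + 36 = 576)
U(M) = 2*M (U(M) = 1*M + M = M + M = 2*M)
Q + U(37) = 576 + 2*37 = 576 + 74 = 650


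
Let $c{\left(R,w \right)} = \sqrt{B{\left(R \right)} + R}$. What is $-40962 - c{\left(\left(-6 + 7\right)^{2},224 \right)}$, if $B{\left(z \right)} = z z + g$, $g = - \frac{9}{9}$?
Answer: $-40963$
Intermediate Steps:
$g = -1$ ($g = \left(-9\right) \frac{1}{9} = -1$)
$B{\left(z \right)} = -1 + z^{2}$ ($B{\left(z \right)} = z z - 1 = z^{2} - 1 = -1 + z^{2}$)
$c{\left(R,w \right)} = \sqrt{-1 + R + R^{2}}$ ($c{\left(R,w \right)} = \sqrt{\left(-1 + R^{2}\right) + R} = \sqrt{-1 + R + R^{2}}$)
$-40962 - c{\left(\left(-6 + 7\right)^{2},224 \right)} = -40962 - \sqrt{-1 + \left(-6 + 7\right)^{2} + \left(\left(-6 + 7\right)^{2}\right)^{2}} = -40962 - \sqrt{-1 + 1^{2} + \left(1^{2}\right)^{2}} = -40962 - \sqrt{-1 + 1 + 1^{2}} = -40962 - \sqrt{-1 + 1 + 1} = -40962 - \sqrt{1} = -40962 - 1 = -40963$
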